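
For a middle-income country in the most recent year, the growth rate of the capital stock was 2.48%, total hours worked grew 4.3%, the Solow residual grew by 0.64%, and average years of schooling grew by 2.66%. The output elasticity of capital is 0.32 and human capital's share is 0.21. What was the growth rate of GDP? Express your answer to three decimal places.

4.013%

Labor's share = 1 − 0.32 − 0.21 = 0.47.
The capital stock: 0.32 × 2.48 = 0.7936 pp.
Average years of schooling: 0.21 × 2.66 = 0.5586 pp.
Total hours worked: 0.47 × 4.3 = 2.021 pp.
Output growth = 0.64 + 3.3732 = 4.0132%.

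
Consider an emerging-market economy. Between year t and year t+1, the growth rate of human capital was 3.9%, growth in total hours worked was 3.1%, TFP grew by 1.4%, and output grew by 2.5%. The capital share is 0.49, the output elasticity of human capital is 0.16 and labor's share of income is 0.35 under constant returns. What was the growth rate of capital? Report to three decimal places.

Labor's share = 1 − 0.49 − 0.16 = 0.35.
gY = gA + 0.16×3.9 + 0.35×3.1 + 0.49×g.
0.49×g = 2.5 − 1.4 − 1.709 = -0.609.
g = -0.609 / 0.49 = -1.24286%.

-1.243%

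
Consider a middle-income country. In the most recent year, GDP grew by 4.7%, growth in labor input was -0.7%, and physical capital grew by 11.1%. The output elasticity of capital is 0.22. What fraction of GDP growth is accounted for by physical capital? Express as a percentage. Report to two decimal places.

Physical capital contributed 0.22 × 11.1 = 2.442 pp.
Share of growth = 2.442 / 4.7 × 100 = 51.9574%.

Physical capital accounted for 51.96% of growth.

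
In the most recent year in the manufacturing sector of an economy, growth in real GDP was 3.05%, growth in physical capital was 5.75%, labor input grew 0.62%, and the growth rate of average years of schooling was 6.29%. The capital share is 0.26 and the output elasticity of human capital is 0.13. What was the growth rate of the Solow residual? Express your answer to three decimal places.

Labor's share = 1 − 0.26 − 0.13 = 0.61.
Physical capital: 0.26 × 5.75 = 1.495 pp.
Average years of schooling: 0.13 × 6.29 = 0.8177 pp.
Labor input: 0.61 × 0.62 = 0.3782 pp.
TFP growth = 3.05 − 2.6909 = 0.3591%.

0.359%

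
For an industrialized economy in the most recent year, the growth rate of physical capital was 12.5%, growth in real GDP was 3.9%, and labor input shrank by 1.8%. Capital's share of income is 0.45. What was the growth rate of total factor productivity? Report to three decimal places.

Labor's share = 1 − 0.45 = 0.55.
Physical capital: 0.45 × 12.5 = 5.625 pp.
Labor input: 0.55 × (-1.8) = -0.99 pp.
TFP growth = 3.9 − 4.635 = -0.735%.

-0.735%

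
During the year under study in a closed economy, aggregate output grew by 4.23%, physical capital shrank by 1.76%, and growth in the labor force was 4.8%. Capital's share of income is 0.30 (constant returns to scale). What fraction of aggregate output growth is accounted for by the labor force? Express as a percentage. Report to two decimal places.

Labor's share = 1 − 0.3 = 0.7.
The labor force contributed 0.7 × 4.8 = 3.36 pp.
Share of growth = 3.36 / 4.23 × 100 = 79.4326%.

The labor force accounted for 79.43% of growth.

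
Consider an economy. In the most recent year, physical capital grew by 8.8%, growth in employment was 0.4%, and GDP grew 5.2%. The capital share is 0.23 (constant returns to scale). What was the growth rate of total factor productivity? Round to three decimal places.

2.868%

Labor's share = 1 − 0.23 = 0.77.
Physical capital: 0.23 × 8.8 = 2.024 pp.
Employment: 0.77 × 0.4 = 0.308 pp.
TFP growth = 5.2 − 2.332 = 2.868%.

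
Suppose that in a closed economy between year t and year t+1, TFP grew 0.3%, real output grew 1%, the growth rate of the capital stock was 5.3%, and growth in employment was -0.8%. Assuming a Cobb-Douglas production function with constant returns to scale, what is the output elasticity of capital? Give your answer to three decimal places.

α = 0.246

gY = gA + α·gK + (1−α)·gL, so gY − gA − gL = α(gK − gL).
1 − 0.3 + 0.8 = α × (5.3 − (-0.8)).
1.5 = 6.1 α, so α = 0.2459.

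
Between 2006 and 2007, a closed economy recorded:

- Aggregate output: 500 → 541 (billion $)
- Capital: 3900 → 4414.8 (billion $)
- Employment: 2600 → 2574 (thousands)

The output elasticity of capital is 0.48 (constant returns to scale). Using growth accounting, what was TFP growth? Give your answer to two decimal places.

TFP grew 2.38%.

Aggregate output growth = (541 − 500) / 500 = 8.2%.
Capital growth = (4414.8 − 3900) / 3900 = 13.2%.
Employment growth = (2574 − 2600) / 2600 = -1%.
Labor's share = 1 − 0.48 = 0.52.
Capital: 0.48 × 13.2 = 6.336 pp.
Employment: 0.52 × (-1) = -0.52 pp.
TFP growth = 8.2 − 5.816 = 2.384%.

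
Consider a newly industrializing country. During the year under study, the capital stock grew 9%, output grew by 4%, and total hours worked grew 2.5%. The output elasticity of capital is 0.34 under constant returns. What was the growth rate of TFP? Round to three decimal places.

Labor's share = 1 − 0.34 = 0.66.
The capital stock: 0.34 × 9 = 3.06 pp.
Total hours worked: 0.66 × 2.5 = 1.65 pp.
TFP growth = 4 − 4.71 = -0.71%.

-0.710%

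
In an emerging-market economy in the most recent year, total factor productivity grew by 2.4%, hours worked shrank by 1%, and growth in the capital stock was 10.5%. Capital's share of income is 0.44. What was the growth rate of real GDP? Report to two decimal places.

Real GDP grew 6.46%.

Labor's share = 1 − 0.44 = 0.56.
The capital stock: 0.44 × 10.5 = 4.62 pp.
Hours worked: 0.56 × (-1) = -0.56 pp.
Output growth = 2.4 + 4.06 = 6.46%.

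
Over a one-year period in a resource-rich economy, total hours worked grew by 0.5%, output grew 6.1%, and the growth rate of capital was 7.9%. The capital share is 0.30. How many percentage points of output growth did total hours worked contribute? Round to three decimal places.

Labor's share = 1 − 0.3 = 0.7.
Contribution = share × growth = 0.7 × 0.5 = 0.35 pp.

0.350 percentage points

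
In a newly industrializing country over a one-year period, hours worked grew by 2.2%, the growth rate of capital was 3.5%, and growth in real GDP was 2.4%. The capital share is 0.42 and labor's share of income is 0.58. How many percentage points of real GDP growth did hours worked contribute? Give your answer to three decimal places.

Labor's share = 1 − 0.42 = 0.58.
Contribution = share × growth = 0.58 × 2.2 = 1.276 pp.

1.276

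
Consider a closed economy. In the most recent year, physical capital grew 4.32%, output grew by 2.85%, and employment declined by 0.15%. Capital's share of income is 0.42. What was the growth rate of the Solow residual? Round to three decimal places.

Labor's share = 1 − 0.42 = 0.58.
Physical capital: 0.42 × 4.32 = 1.8144 pp.
Employment: 0.58 × (-0.15) = -0.087 pp.
TFP growth = 2.85 − 1.7274 = 1.1226%.

1.123%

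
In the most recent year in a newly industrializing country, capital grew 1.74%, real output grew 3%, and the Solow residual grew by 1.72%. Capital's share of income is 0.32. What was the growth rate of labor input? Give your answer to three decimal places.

Labor's share = 1 − 0.32 = 0.68.
gY = gA + 0.32×1.74 + 0.68×g.
0.68×g = 3 − 1.72 − 0.5568 = 0.7232.
g = 0.7232 / 0.68 = 1.06353%.

1.064%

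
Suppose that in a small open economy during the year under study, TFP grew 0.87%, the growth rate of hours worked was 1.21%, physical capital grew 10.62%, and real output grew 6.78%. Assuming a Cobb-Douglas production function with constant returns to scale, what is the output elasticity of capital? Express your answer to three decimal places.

The output elasticity of capital is 0.499.

gY = gA + α·gK + (1−α)·gL, so gY − gA − gL = α(gK − gL).
6.78 − 0.87 − 1.21 = α × (10.62 − 1.21).
4.7 = 9.41 α, so α = 0.49947.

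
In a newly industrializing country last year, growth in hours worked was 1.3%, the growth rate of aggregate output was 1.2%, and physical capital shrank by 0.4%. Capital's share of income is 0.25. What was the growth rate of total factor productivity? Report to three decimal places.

Labor's share = 1 − 0.25 = 0.75.
Physical capital: 0.25 × (-0.4) = -0.1 pp.
Hours worked: 0.75 × 1.3 = 0.975 pp.
TFP growth = 1.2 − 0.875 = 0.325%.

Total factor productivity growth was 0.325%.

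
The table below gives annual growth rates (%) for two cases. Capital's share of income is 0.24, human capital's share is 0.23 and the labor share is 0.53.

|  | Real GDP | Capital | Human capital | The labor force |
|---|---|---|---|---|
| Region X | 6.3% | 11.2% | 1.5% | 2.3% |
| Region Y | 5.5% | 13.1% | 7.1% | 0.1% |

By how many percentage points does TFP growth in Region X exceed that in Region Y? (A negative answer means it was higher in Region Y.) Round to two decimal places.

Labor's share = 1 − 0.24 − 0.23 = 0.53.
Region X: TFP = 6.3 − 2.688 − 0.345 − 1.219 = 2.048%.
Region Y: TFP = 5.5 − 3.144 − 1.633 − 0.053 = 0.67%.
Difference = 2.048 − (0.67) = 1.378 pp.

1.38 percentage points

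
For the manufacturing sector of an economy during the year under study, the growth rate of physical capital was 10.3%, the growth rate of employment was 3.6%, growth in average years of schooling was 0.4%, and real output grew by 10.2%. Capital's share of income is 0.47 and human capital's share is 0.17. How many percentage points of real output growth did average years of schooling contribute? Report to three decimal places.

Contribution = share × growth = 0.17 × 0.4 = 0.068 pp.

0.068 pp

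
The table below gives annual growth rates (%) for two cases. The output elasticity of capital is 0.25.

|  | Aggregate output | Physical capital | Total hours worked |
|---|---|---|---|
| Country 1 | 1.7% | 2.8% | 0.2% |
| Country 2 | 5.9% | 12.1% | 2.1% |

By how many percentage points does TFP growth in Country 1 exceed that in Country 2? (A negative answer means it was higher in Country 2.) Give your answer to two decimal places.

-0.45 percentage points

Labor's share = 1 − 0.25 = 0.75.
Country 1: TFP = 1.7 − 0.7 − 0.15 = 0.85%.
Country 2: TFP = 5.9 − 3.025 − 1.575 = 1.3%.
Difference = 0.85 − (1.3) = -0.45 pp.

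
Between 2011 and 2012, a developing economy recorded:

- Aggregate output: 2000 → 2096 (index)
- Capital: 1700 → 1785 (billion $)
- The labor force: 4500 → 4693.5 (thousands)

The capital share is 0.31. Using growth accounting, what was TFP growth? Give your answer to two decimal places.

Aggregate output growth = (2096 − 2000) / 2000 = 4.8%.
Capital growth = (1785 − 1700) / 1700 = 5%.
The labor force growth = (4693.5 − 4500) / 4500 = 4.3%.
Labor's share = 1 − 0.31 = 0.69.
Capital: 0.31 × 5 = 1.55 pp.
The labor force: 0.69 × 4.3 = 2.967 pp.
TFP growth = 4.8 − 4.517 = 0.283%.

TFP grew 0.28%.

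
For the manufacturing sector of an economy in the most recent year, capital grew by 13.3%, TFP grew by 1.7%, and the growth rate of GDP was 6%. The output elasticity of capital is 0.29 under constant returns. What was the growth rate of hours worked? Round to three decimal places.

Hours worked growth was 0.624%.

Labor's share = 1 − 0.29 = 0.71.
gY = gA + 0.29×13.3 + 0.71×g.
0.71×g = 6 − 1.7 − 3.857 = 0.443.
g = 0.443 / 0.71 = 0.62394%.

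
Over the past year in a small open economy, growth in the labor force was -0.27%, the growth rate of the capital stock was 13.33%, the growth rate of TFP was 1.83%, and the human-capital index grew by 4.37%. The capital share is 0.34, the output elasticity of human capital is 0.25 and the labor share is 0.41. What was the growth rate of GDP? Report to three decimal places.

7.344%

Labor's share = 1 − 0.34 − 0.25 = 0.41.
The capital stock: 0.34 × 13.33 = 4.5322 pp.
The human-capital index: 0.25 × 4.37 = 1.0925 pp.
The labor force: 0.41 × (-0.27) = -0.1107 pp.
Output growth = 1.83 + 5.514 = 7.344%.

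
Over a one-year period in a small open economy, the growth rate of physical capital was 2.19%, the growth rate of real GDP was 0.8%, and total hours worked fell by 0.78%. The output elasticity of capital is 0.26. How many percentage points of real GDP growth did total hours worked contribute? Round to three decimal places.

Labor's share = 1 − 0.26 = 0.74.
Contribution = share × growth = 0.74 × (-0.78) = -0.5772 pp.

-0.577 percentage points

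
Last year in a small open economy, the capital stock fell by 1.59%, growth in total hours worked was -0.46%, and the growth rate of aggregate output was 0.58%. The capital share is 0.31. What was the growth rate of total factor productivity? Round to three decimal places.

Labor's share = 1 − 0.31 = 0.69.
The capital stock: 0.31 × (-1.59) = -0.4929 pp.
Total hours worked: 0.69 × (-0.46) = -0.3174 pp.
TFP growth = 0.58 + 0.8103 = 1.3903%.

Total factor productivity grew 1.390%.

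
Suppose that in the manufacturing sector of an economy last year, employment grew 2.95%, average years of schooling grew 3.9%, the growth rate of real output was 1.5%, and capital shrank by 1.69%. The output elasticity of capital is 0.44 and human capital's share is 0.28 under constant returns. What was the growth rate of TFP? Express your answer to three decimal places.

0.326%

Labor's share = 1 − 0.44 − 0.28 = 0.28.
Capital: 0.44 × (-1.69) = -0.7436 pp.
Average years of schooling: 0.28 × 3.9 = 1.092 pp.
Employment: 0.28 × 2.95 = 0.826 pp.
TFP growth = 1.5 − 1.1744 = 0.3256%.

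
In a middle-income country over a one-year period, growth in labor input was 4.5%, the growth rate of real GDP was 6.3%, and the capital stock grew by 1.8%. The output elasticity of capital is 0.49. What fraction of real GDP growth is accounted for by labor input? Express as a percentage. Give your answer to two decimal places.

Labor input accounted for 36.43% of growth.

Labor's share = 1 − 0.49 = 0.51.
Labor input contributed 0.51 × 4.5 = 2.295 pp.
Share of growth = 2.295 / 6.3 × 100 = 36.4286%.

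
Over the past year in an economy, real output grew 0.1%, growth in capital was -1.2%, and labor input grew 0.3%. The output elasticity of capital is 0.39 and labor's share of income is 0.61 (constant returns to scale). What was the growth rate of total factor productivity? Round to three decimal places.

Total factor productivity grew 0.385%.

Labor's share = 1 − 0.39 = 0.61.
Capital: 0.39 × (-1.2) = -0.468 pp.
Labor input: 0.61 × 0.3 = 0.183 pp.
TFP growth = 0.1 + 0.285 = 0.385%.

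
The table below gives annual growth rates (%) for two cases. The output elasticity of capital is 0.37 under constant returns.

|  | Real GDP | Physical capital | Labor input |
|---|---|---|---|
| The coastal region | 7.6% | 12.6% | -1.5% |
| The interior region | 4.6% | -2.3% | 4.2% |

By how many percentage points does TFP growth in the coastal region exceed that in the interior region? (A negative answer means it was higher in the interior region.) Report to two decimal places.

1.08 percentage points

Labor's share = 1 − 0.37 = 0.63.
The coastal region: TFP = 7.6 − 4.662 + 0.945 = 3.883%.
The interior region: TFP = 4.6 + 0.851 − 2.646 = 2.805%.
Difference = 3.883 − (2.805) = 1.078 pp.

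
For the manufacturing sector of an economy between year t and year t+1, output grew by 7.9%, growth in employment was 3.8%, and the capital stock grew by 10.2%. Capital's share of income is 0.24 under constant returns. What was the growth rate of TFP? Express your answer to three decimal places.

2.564%

Labor's share = 1 − 0.24 = 0.76.
The capital stock: 0.24 × 10.2 = 2.448 pp.
Employment: 0.76 × 3.8 = 2.888 pp.
TFP growth = 7.9 − 5.336 = 2.564%.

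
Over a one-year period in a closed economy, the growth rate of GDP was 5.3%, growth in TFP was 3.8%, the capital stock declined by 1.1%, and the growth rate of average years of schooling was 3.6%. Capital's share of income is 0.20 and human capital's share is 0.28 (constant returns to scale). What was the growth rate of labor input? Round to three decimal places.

Labor's share = 1 − 0.2 − 0.28 = 0.52.
gY = gA + 0.2×(-1.1) + 0.28×3.6 + 0.52×g.
0.52×g = 5.3 − 3.8 − 0.788 = 0.712.
g = 0.712 / 0.52 = 1.36923%.

1.369%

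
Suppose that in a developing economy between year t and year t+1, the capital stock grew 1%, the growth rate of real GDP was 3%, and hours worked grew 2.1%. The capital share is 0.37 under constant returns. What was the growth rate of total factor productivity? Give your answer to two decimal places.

Labor's share = 1 − 0.37 = 0.63.
The capital stock: 0.37 × 1 = 0.37 pp.
Hours worked: 0.63 × 2.1 = 1.323 pp.
TFP growth = 3 − 1.693 = 1.307%.

1.31%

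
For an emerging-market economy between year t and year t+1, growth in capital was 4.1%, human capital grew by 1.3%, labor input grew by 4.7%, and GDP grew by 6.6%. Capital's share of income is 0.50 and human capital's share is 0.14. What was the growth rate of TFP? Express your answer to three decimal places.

Labor's share = 1 − 0.5 − 0.14 = 0.36.
Capital: 0.5 × 4.1 = 2.05 pp.
Human capital: 0.14 × 1.3 = 0.182 pp.
Labor input: 0.36 × 4.7 = 1.692 pp.
TFP growth = 6.6 − 3.924 = 2.676%.

TFP growth was 2.676%.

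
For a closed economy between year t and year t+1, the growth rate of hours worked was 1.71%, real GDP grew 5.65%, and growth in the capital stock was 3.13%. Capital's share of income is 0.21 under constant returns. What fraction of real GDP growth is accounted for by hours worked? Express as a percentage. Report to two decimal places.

23.91%

Labor's share = 1 − 0.21 = 0.79.
Hours worked contributed 0.79 × 1.71 = 1.3509 pp.
Share of growth = 1.3509 / 5.65 × 100 = 23.9097%.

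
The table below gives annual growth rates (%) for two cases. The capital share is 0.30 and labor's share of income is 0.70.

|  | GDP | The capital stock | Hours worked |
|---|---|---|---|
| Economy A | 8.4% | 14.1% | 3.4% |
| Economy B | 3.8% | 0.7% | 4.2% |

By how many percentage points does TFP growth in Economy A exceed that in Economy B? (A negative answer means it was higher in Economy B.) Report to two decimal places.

Labor's share = 1 − 0.3 = 0.7.
Economy A: TFP = 8.4 − 4.23 − 2.38 = 1.79%.
Economy B: TFP = 3.8 − 0.21 − 2.94 = 0.65%.
Difference = 1.79 − (0.65) = 1.14 pp.

1.14 percentage points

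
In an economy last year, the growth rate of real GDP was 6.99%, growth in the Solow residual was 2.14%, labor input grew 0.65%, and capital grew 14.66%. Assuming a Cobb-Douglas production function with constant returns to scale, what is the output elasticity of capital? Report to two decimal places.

α = 0.30

gY = gA + α·gK + (1−α)·gL, so gY − gA − gL = α(gK − gL).
6.99 − 2.14 − 0.65 = α × (14.66 − 0.65).
4.2 = 14.01 α, so α = 0.2998.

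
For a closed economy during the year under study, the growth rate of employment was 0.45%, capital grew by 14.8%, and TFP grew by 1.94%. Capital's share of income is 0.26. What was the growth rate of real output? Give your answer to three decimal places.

Real output growth was 6.121%.

Labor's share = 1 − 0.26 = 0.74.
Capital: 0.26 × 14.8 = 3.848 pp.
Employment: 0.74 × 0.45 = 0.333 pp.
Output growth = 1.94 + 4.181 = 6.121%.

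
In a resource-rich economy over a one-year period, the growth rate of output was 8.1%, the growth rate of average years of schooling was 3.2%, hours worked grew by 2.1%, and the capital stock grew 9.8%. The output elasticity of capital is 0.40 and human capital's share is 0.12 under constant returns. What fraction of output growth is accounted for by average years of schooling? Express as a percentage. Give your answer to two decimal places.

Average years of schooling accounted for 4.74% of growth.

Average years of schooling contributed 0.12 × 3.2 = 0.384 pp.
Share of growth = 0.384 / 8.1 × 100 = 4.7407%.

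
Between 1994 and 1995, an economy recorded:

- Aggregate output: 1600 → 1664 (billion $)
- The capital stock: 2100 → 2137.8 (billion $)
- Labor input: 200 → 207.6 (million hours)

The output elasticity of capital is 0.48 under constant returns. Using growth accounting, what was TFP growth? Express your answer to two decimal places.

Aggregate output growth = (1664 − 1600) / 1600 = 4%.
The capital stock growth = (2137.8 − 2100) / 2100 = 1.8%.
Labor input growth = (207.6 − 200) / 200 = 3.8%.
Labor's share = 1 − 0.48 = 0.52.
The capital stock: 0.48 × 1.8 = 0.864 pp.
Labor input: 0.52 × 3.8 = 1.976 pp.
TFP growth = 4 − 2.84 = 1.16%.

TFP growth was 1.16%.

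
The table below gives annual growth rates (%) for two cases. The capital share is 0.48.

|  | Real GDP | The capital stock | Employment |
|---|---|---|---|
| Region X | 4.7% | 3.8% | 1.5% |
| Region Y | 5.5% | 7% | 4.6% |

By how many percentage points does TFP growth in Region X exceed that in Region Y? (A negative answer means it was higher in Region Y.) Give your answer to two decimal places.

2.35 percentage points

Labor's share = 1 − 0.48 = 0.52.
Region X: TFP = 4.7 − 1.824 − 0.78 = 2.096%.
Region Y: TFP = 5.5 − 3.36 − 2.392 = -0.252%.
Difference = 2.096 − (-0.252) = 2.348 pp.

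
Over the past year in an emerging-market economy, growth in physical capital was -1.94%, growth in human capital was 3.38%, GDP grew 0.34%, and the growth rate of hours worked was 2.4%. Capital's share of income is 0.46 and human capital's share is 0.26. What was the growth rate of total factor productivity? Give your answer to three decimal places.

Labor's share = 1 − 0.46 − 0.26 = 0.28.
Physical capital: 0.46 × (-1.94) = -0.8924 pp.
Human capital: 0.26 × 3.38 = 0.8788 pp.
Hours worked: 0.28 × 2.4 = 0.672 pp.
TFP growth = 0.34 − 0.6584 = -0.3184%.

-0.318%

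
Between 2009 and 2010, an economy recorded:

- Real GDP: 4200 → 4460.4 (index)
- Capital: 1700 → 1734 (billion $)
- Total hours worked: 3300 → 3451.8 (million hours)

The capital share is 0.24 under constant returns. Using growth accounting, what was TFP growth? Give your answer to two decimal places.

Real GDP growth = (4460.4 − 4200) / 4200 = 6.2%.
Capital growth = (1734 − 1700) / 1700 = 2%.
Total hours worked growth = (3451.8 − 3300) / 3300 = 4.6%.
Labor's share = 1 − 0.24 = 0.76.
Capital: 0.24 × 2 = 0.48 pp.
Total hours worked: 0.76 × 4.6 = 3.496 pp.
TFP growth = 6.2 − 3.976 = 2.224%.

2.22%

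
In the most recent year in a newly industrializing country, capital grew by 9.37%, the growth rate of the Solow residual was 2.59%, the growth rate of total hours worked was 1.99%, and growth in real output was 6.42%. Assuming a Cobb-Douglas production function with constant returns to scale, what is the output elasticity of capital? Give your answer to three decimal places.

The output elasticity of capital is 0.249.

gY = gA + α·gK + (1−α)·gL, so gY − gA − gL = α(gK − gL).
6.42 − 2.59 − 1.99 = α × (9.37 − 1.99).
1.84 = 7.38 α, so α = 0.24932.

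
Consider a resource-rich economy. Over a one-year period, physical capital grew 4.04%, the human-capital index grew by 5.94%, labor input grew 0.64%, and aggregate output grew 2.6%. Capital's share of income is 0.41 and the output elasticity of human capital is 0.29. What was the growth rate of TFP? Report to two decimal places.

-0.97%

Labor's share = 1 − 0.41 − 0.29 = 0.3.
Physical capital: 0.41 × 4.04 = 1.6564 pp.
The human-capital index: 0.29 × 5.94 = 1.7226 pp.
Labor input: 0.3 × 0.64 = 0.192 pp.
TFP growth = 2.6 − 3.571 = -0.971%.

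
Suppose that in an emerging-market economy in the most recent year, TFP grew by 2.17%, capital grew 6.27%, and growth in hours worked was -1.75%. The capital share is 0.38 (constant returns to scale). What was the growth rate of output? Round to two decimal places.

Labor's share = 1 − 0.38 = 0.62.
Capital: 0.38 × 6.27 = 2.3826 pp.
Hours worked: 0.62 × (-1.75) = -1.085 pp.
Output growth = 2.17 + 1.2976 = 3.4676%.

3.47%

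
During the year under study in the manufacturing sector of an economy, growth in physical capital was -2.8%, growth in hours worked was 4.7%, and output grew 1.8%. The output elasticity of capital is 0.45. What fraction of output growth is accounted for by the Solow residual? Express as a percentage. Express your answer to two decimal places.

The Solow residual accounted for 26.39% of growth.

Labor's share = 1 − 0.45 = 0.55.
Physical capital: 0.45 × (-2.8) = -1.26 pp.
Hours worked: 0.55 × 4.7 = 2.585 pp.
TFP growth = 1.8 − 1.325 = 0.475%.
TFP share of growth = 0.475 / 1.8 × 100 = 26.3889%.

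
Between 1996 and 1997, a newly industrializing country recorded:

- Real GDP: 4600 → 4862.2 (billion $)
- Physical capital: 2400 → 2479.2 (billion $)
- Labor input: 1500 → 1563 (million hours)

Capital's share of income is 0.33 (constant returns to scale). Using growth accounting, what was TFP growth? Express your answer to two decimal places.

Real GDP growth = (4862.2 − 4600) / 4600 = 5.7%.
Physical capital growth = (2479.2 − 2400) / 2400 = 3.3%.
Labor input growth = (1563 − 1500) / 1500 = 4.2%.
Labor's share = 1 − 0.33 = 0.67.
Physical capital: 0.33 × 3.3 = 1.089 pp.
Labor input: 0.67 × 4.2 = 2.814 pp.
TFP growth = 5.7 − 3.903 = 1.797%.

1.80%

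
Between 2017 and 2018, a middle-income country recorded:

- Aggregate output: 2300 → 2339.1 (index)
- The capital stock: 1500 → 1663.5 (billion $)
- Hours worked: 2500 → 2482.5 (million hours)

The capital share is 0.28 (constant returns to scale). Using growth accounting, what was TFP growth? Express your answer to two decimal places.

Aggregate output growth = (2339.1 − 2300) / 2300 = 1.7%.
The capital stock growth = (1663.5 − 1500) / 1500 = 10.9%.
Hours worked growth = (2482.5 − 2500) / 2500 = -0.7%.
Labor's share = 1 − 0.28 = 0.72.
The capital stock: 0.28 × 10.9 = 3.052 pp.
Hours worked: 0.72 × (-0.7) = -0.504 pp.
TFP growth = 1.7 − 2.548 = -0.848%.

-0.85%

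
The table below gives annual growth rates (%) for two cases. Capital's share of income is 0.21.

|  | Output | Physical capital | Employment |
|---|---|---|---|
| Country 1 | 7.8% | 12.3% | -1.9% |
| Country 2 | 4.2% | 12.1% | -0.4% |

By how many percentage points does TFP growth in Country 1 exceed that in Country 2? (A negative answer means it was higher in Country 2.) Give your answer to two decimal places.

4.74 percentage points

Labor's share = 1 − 0.21 = 0.79.
Country 1: TFP = 7.8 − 2.583 + 1.501 = 6.718%.
Country 2: TFP = 4.2 − 2.541 + 0.316 = 1.975%.
Difference = 6.718 − (1.975) = 4.743 pp.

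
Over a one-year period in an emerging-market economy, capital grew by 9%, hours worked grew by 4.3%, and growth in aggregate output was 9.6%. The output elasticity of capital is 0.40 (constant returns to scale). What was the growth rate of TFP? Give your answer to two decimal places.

TFP growth was 3.42%.

Labor's share = 1 − 0.4 = 0.6.
Capital: 0.4 × 9 = 3.6 pp.
Hours worked: 0.6 × 4.3 = 2.58 pp.
TFP growth = 9.6 − 6.18 = 3.42%.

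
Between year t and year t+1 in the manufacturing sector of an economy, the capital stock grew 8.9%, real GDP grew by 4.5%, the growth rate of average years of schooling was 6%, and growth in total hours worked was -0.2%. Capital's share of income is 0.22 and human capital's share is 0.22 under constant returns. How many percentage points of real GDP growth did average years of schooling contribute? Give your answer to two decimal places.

Contribution = share × growth = 0.22 × 6 = 1.32 pp.

1.32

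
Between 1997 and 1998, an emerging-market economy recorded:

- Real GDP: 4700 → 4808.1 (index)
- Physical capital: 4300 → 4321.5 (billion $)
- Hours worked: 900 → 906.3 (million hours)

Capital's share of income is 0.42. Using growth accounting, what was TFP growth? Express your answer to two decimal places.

1.68%

Real GDP growth = (4808.1 − 4700) / 4700 = 2.3%.
Physical capital growth = (4321.5 − 4300) / 4300 = 0.5%.
Hours worked growth = (906.3 − 900) / 900 = 0.7%.
Labor's share = 1 − 0.42 = 0.58.
Physical capital: 0.42 × 0.5 = 0.21 pp.
Hours worked: 0.58 × 0.7 = 0.406 pp.
TFP growth = 2.3 − 0.616 = 1.684%.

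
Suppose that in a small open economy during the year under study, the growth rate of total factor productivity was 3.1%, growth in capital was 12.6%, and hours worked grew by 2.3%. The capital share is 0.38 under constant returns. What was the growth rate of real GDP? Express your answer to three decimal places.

Real GDP grew 9.314%.

Labor's share = 1 − 0.38 = 0.62.
Capital: 0.38 × 12.6 = 4.788 pp.
Hours worked: 0.62 × 2.3 = 1.426 pp.
Output growth = 3.1 + 6.214 = 9.314%.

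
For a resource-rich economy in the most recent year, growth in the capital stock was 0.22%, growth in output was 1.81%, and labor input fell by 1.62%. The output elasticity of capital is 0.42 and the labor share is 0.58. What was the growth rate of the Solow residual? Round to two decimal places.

Labor's share = 1 − 0.42 = 0.58.
The capital stock: 0.42 × 0.22 = 0.0924 pp.
Labor input: 0.58 × (-1.62) = -0.9396 pp.
TFP growth = 1.81 + 0.8472 = 2.6572%.

2.66%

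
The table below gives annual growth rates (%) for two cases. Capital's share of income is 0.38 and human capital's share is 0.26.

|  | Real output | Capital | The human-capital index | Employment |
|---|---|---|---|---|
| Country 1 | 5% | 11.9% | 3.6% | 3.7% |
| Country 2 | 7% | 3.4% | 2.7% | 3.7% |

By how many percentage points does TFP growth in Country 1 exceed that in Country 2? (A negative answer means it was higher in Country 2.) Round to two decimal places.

-5.46 percentage points

Labor's share = 1 − 0.38 − 0.26 = 0.36.
Country 1: TFP = 5 − 4.522 − 0.936 − 1.332 = -1.79%.
Country 2: TFP = 7 − 1.292 − 0.702 − 1.332 = 3.674%.
Difference = -1.79 − (3.674) = -5.464 pp.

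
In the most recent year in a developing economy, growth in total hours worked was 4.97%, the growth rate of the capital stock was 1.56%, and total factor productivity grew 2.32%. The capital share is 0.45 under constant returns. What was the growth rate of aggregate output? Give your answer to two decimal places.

Labor's share = 1 − 0.45 = 0.55.
The capital stock: 0.45 × 1.56 = 0.702 pp.
Total hours worked: 0.55 × 4.97 = 2.7335 pp.
Output growth = 2.32 + 3.4355 = 5.7555%.

5.76%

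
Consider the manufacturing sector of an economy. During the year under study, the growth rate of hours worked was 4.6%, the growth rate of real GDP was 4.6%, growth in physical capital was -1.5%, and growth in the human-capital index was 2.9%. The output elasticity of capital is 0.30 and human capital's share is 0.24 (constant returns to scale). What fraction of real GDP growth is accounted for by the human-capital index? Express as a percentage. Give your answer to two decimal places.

The human-capital index contributed 0.24 × 2.9 = 0.696 pp.
Share of growth = 0.696 / 4.6 × 100 = 15.1304%.

15.13%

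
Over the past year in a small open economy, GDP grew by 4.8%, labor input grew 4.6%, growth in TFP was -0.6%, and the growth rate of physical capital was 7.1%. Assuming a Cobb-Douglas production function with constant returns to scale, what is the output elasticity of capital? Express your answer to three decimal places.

0.320

gY = gA + α·gK + (1−α)·gL, so gY − gA − gL = α(gK − gL).
4.8 + 0.6 − 4.6 = α × (7.1 − 4.6).
0.8 = 2.5 α, so α = 0.32.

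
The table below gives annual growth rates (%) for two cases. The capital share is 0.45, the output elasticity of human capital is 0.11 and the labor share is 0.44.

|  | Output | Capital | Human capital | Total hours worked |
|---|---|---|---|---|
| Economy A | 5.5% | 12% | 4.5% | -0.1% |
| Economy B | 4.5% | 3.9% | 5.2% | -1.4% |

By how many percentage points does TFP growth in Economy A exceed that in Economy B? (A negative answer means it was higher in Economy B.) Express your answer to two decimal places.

-3.14 percentage points

Labor's share = 1 − 0.45 − 0.11 = 0.44.
Economy A: TFP = 5.5 − 5.4 − 0.495 + 0.044 = -0.351%.
Economy B: TFP = 4.5 − 1.755 − 0.572 + 0.616 = 2.789%.
Difference = -0.351 − (2.789) = -3.14 pp.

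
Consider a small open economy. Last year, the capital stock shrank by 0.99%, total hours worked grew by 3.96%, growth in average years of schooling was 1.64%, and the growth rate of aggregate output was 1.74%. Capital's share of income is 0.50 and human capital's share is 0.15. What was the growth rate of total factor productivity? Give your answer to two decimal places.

Total factor productivity grew 0.60%.

Labor's share = 1 − 0.5 − 0.15 = 0.35.
The capital stock: 0.5 × (-0.99) = -0.495 pp.
Average years of schooling: 0.15 × 1.64 = 0.246 pp.
Total hours worked: 0.35 × 3.96 = 1.386 pp.
TFP growth = 1.74 − 1.137 = 0.603%.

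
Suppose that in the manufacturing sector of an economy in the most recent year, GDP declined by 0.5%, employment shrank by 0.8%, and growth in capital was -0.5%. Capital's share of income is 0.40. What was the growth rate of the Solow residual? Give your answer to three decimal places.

0.180%

Labor's share = 1 − 0.4 = 0.6.
Capital: 0.4 × (-0.5) = -0.2 pp.
Employment: 0.6 × (-0.8) = -0.48 pp.
TFP growth = -0.5 + 0.68 = 0.18%.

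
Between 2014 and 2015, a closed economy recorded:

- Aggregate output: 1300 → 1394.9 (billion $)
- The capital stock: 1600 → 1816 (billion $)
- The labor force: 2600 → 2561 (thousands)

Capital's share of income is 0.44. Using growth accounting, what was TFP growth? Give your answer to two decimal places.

2.20%

Aggregate output growth = (1394.9 − 1300) / 1300 = 7.3%.
The capital stock growth = (1816 − 1600) / 1600 = 13.5%.
The labor force growth = (2561 − 2600) / 2600 = -1.5%.
Labor's share = 1 − 0.44 = 0.56.
The capital stock: 0.44 × 13.5 = 5.94 pp.
The labor force: 0.56 × (-1.5) = -0.84 pp.
TFP growth = 7.3 − 5.1 = 2.2%.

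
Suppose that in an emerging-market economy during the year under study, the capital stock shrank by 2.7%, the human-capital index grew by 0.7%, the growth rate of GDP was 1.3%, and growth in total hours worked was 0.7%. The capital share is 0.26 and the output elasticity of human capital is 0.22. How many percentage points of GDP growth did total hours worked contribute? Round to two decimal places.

Labor's share = 1 − 0.26 − 0.22 = 0.52.
Contribution = share × growth = 0.52 × 0.7 = 0.364 pp.

0.36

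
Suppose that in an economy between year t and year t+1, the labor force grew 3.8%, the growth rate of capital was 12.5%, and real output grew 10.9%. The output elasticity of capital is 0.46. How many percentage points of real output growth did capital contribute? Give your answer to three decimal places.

5.750 pp

Contribution = share × growth = 0.46 × 12.5 = 5.75 pp.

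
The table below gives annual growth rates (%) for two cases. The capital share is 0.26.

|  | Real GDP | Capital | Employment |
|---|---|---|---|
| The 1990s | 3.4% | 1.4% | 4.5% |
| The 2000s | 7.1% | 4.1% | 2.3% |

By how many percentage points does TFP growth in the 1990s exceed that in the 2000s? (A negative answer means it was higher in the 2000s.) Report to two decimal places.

-4.63 percentage points

Labor's share = 1 − 0.26 = 0.74.
The 1990s: TFP = 3.4 − 0.364 − 3.33 = -0.294%.
The 2000s: TFP = 7.1 − 1.066 − 1.702 = 4.332%.
Difference = -0.294 − (4.332) = -4.626 pp.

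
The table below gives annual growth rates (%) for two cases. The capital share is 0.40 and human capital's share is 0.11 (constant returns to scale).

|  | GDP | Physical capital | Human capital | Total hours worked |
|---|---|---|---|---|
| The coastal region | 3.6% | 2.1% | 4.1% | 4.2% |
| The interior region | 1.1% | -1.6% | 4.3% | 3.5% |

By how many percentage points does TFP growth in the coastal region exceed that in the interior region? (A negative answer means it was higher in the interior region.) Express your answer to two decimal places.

0.70 percentage points

Labor's share = 1 − 0.4 − 0.11 = 0.49.
The coastal region: TFP = 3.6 − 0.84 − 0.451 − 2.058 = 0.251%.
The interior region: TFP = 1.1 + 0.64 − 0.473 − 1.715 = -0.448%.
Difference = 0.251 − (-0.448) = 0.699 pp.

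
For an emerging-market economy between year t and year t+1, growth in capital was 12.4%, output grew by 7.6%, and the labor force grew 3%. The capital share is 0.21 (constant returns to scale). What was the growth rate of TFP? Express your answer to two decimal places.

TFP grew 2.63%.

Labor's share = 1 − 0.21 = 0.79.
Capital: 0.21 × 12.4 = 2.604 pp.
The labor force: 0.79 × 3 = 2.37 pp.
TFP growth = 7.6 − 4.974 = 2.626%.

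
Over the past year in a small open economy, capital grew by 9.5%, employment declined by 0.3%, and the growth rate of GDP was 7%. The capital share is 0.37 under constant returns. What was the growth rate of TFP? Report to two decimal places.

Labor's share = 1 − 0.37 = 0.63.
Capital: 0.37 × 9.5 = 3.515 pp.
Employment: 0.63 × (-0.3) = -0.189 pp.
TFP growth = 7 − 3.326 = 3.674%.

3.67%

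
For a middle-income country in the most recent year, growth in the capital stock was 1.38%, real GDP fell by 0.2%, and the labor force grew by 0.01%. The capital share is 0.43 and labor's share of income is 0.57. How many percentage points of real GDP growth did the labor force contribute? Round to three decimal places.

0.006 pp

Labor's share = 1 − 0.43 = 0.57.
Contribution = share × growth = 0.57 × 0.01 = 0.0057 pp.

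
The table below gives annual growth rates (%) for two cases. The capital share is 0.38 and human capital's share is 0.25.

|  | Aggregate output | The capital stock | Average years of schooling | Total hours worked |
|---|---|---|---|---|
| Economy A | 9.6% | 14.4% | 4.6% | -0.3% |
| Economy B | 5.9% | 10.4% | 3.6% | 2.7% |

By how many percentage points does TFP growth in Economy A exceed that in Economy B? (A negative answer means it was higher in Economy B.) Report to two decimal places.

3.04 percentage points

Labor's share = 1 − 0.38 − 0.25 = 0.37.
Economy A: TFP = 9.6 − 5.472 − 1.15 + 0.111 = 3.089%.
Economy B: TFP = 5.9 − 3.952 − 0.9 − 0.999 = 0.049%.
Difference = 3.089 − (0.049) = 3.04 pp.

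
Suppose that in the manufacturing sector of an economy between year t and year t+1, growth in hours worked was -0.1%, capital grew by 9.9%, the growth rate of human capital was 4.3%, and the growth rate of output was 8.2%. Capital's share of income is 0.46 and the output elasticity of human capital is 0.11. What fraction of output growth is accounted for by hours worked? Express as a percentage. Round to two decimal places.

Hours worked accounted for -0.52% of growth.

Labor's share = 1 − 0.46 − 0.11 = 0.43.
Hours worked contributed 0.43 × (-0.1) = -0.043 pp.
Share of growth = -0.043 / 8.2 × 100 = -0.5244%.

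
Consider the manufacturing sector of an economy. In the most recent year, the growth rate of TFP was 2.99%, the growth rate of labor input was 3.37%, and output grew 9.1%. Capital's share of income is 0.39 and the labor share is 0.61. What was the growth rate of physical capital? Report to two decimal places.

Labor's share = 1 − 0.39 = 0.61.
gY = gA + 0.61×3.37 + 0.39×g.
0.39×g = 9.1 − 2.99 − 2.0557 = 4.0543.
g = 4.0543 / 0.39 = 10.3956%.

Physical capital grew 10.40%.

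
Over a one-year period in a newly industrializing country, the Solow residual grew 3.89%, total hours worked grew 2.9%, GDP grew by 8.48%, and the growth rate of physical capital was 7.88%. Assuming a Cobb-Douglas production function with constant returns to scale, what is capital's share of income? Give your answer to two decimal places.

gY = gA + α·gK + (1−α)·gL, so gY − gA − gL = α(gK − gL).
8.48 − 3.89 − 2.9 = α × (7.88 − 2.9).
1.69 = 4.98 α, so α = 0.3394.

0.34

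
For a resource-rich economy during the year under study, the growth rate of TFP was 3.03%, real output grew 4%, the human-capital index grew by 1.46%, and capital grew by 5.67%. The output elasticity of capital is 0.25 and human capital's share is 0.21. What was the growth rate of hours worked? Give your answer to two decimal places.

-1.40%

Labor's share = 1 − 0.25 − 0.21 = 0.54.
gY = gA + 0.25×5.67 + 0.21×1.46 + 0.54×g.
0.54×g = 4 − 3.03 − 1.7241 = -0.7541.
g = -0.7541 / 0.54 = -1.3965%.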